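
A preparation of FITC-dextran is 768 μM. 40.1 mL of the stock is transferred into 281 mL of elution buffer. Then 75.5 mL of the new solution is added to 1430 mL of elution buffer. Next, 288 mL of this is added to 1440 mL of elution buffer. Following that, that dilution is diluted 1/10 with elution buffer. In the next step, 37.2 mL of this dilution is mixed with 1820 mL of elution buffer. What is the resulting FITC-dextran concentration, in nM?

1.61 nM

Overall dilution factor = 8.007 × 19.94 × 6 × 10 × 49.92 = 4.78 × 10⁵.
768 μM / 4.78 × 10⁵ = 1.61 × 10⁻³ μM = 1.61 nM.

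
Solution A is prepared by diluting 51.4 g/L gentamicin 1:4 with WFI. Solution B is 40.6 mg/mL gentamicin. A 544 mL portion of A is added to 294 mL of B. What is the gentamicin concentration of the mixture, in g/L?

C_A = 51.4 g/L / 4 = 12.8 g/L.
C_B = 40.6 mg/mL = 40.6 g/L.
C_mix = (C_A·V_A + C_B·V_B)/(V_A + V_B) = (12.8×544 + 40.6×294) / 838.0 = 22.6 g/L.

22.6 g/L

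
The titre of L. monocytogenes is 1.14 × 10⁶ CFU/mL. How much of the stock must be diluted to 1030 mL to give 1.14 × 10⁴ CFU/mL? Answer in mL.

V₁ = C₂V₂/C₁ = 1.14 × 10⁴ × 1030 / 1.14 × 10⁶ = 10.3 mL.

10.3 mL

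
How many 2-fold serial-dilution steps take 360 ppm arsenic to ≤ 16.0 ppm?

Need 2ⁿ ≥ 22.5, so n ≥ log(22.5)/log(2) = 4.49.
Minimum whole steps: n = 5.

5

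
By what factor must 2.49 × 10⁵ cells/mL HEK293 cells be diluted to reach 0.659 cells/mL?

Factor = C₀/C_target = 2.49 × 10⁵ cells/mL / 0.659 cells/mL = 3.78 × 10⁵.

3.78 × 10⁵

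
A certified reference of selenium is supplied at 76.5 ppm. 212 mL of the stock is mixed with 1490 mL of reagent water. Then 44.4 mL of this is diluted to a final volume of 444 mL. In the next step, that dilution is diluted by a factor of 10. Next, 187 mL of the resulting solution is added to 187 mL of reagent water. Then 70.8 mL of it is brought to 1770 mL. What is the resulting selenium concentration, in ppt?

Overall dilution factor = 8.028 × 10 × 10 × 2 × 25 = 4.01 × 10⁴.
76.5 ppm / 4.01 × 10⁴ = 1.91 × 10⁻³ ppm = 1910 ppt.

1910 ppt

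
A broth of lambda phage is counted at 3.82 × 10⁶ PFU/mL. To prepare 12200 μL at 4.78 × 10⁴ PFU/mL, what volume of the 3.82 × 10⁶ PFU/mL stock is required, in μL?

153 μL

V₁ = C₂V₂/C₁ = 4.78 × 10⁴ × 12200 / 3.82 × 10⁶ = 153 μL.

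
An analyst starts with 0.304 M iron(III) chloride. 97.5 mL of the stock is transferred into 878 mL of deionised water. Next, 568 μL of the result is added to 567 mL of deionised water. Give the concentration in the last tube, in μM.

Overall dilution factor = 10.01 × 999.2 = 9998.
0.304 M / 9998 = 3.04 × 10⁻⁵ M = 30.4 μM.

30.4 μM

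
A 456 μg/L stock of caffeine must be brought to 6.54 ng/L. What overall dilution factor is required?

Factor = C₀/C_target = 456 μg/L / 6.54 ng/L = 6.97 × 10⁴.

6.97 × 10⁴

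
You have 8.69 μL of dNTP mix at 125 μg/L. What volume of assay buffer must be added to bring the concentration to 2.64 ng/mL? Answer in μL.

403 μL

2.64 ng/mL = 2.64 μg/L.
V₂ = C₁V₁/C₂ = 125 × 8.69 / 2.64 = 411 μL.
Diluent to add = V₂ − V₁ = 411 − 8.69 = 403 μL.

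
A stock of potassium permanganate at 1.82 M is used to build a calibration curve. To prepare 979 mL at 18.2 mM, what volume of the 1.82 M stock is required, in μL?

9790 μL

18.2 mM = 0.0182 M.
V₁ = C₂V₂/C₁ = 0.0182 × 979 / 1.82 = 9.79 mL = 9790 μL.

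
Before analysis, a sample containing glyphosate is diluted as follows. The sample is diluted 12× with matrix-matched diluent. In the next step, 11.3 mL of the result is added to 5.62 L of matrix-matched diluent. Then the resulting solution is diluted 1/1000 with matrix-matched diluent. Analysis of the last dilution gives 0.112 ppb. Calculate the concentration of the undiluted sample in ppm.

670 ppm

Overall dilution factor = 12 × 498.3 × 1000 = 5.98 × 10⁶.
Original = 0.112 ppb × 5.98 × 10⁶ = 6.70 × 10⁵ ppb = 670 ppm.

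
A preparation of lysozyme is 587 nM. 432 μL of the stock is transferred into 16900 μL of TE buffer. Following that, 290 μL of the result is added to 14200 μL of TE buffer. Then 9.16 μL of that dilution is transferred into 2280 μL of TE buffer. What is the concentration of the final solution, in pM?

Overall dilution factor = 40.12 × 49.97 × 249.9 = 5.01 × 10⁵.
587 nM / 5.01 × 10⁵ = 1.17 × 10⁻³ nM = 1.17 pM.

1.17 pM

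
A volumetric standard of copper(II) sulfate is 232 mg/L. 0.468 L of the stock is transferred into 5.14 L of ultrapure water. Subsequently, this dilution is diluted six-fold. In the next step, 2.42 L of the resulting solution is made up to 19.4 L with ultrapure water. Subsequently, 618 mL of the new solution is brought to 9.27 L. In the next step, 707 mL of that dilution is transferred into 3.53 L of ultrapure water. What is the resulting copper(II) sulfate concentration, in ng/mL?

4.48 ng/mL

Overall dilution factor = 11.98 × 6 × 8.017 × 15 × 5.993 = 5.18 × 10⁴.
232 mg/L / 5.18 × 10⁴ = 4.48 × 10⁻³ mg/L = 4.48 ng/mL.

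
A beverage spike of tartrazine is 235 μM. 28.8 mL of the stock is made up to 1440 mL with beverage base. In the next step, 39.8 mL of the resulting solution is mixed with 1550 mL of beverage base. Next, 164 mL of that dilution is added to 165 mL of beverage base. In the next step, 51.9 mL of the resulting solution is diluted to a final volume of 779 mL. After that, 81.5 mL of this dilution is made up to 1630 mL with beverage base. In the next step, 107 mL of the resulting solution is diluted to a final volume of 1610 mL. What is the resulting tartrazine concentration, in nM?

0.0130 nM

Overall dilution factor = 50 × 39.94 × 2.006 × 15.01 × 20 × 15.05 = 1.81 × 10⁷.
235 μM / 1.81 × 10⁷ = 1.30 × 10⁻⁵ μM = 0.0130 nM.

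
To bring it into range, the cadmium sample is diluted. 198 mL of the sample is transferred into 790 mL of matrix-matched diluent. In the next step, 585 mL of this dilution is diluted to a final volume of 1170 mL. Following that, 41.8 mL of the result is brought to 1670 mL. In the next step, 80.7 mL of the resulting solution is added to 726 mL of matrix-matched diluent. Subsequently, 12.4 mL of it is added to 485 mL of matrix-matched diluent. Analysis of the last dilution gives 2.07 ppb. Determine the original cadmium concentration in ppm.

331 ppm

Overall dilution factor = 4.990 × 2 × 39.95 × 9.996 × 40.11 = 1.60 × 10⁵.
Original = 2.07 ppb × 1.60 × 10⁵ = 3.31 × 10⁵ ppb = 331 ppm.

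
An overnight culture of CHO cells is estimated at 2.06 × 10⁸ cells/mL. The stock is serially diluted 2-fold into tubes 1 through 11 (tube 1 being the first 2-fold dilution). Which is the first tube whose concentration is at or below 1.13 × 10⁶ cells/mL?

Tube n has concentration 2.06 × 10⁸ cells/mL / 2ⁿ.
Need 2ⁿ ≥ 2.06 × 10⁸ cells/mL / 1.13 × 10⁶ cells/mL = 182, so n ≥ 7.51.
First such tube: n = 8.

tube 8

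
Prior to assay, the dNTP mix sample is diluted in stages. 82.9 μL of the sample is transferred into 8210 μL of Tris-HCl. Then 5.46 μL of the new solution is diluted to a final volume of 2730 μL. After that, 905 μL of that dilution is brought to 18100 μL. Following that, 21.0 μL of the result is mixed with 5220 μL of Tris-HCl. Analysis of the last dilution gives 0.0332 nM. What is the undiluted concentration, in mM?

Overall dilution factor = 100.0 × 500 × 20 × 249.6 = 2.50 × 10⁸.
Original = 0.0332 nM × 2.50 × 10⁸ = 8.29 × 10⁶ nM = 8.29 mM.

8.29 mM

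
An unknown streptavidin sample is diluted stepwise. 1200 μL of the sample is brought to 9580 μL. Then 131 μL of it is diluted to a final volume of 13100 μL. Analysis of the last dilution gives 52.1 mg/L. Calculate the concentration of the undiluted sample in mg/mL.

41.6 mg/mL

Overall dilution factor = 7.983 × 100 = 798.
Original = 52.1 mg/L × 798 = 4.16 × 10⁴ mg/L = 41.6 mg/mL.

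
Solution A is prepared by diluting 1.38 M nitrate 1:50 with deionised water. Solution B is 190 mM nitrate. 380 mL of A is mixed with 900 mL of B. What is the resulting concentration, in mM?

142 mM

C_A = 1.38 M / 50 = 0.0276 M.
C_B = 190 mM = 0.190 M.
C_mix = (C_A·V_A + C_B·V_B)/(V_A + V_B) = (0.0276×380 + 0.190×900) / 1280 = 0.142 M = 142 mM.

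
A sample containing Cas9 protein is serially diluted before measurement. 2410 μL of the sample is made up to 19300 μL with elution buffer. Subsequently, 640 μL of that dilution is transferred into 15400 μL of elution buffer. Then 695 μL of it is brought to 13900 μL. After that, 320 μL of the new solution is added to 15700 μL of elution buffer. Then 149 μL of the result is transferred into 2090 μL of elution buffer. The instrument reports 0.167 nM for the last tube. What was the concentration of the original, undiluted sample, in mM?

Overall dilution factor = 8.008 × 25.06 × 20 × 50.06 × 15.03 = 3.02 × 10⁶.
Original = 0.167 nM × 3.02 × 10⁶ = 5.04 × 10⁵ nM = 0.504 mM.

0.504 mM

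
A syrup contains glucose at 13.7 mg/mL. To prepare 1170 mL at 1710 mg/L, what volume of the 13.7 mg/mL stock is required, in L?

1710 mg/L = 1.71 mg/mL.
V₁ = C₂V₂/C₁ = 1.71 × 1170 / 13.7 = 146 mL = 0.146 L.

0.146 L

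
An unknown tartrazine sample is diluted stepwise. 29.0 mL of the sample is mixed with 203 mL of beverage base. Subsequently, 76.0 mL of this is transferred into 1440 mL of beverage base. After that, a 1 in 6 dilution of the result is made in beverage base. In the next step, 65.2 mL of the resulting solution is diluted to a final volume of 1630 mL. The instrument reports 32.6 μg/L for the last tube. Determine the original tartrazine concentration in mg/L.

Overall dilution factor = 8 × 19.95 × 6 × 25 = 2.39 × 10⁴.
Original = 32.6 μg/L × 2.39 × 10⁴ = 7.80 × 10⁵ μg/L = 780 mg/L.

780 mg/L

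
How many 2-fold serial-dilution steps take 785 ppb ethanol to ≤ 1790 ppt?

Need 2ⁿ ≥ 439, so n ≥ log(439)/log(2) = 8.78.
Minimum whole steps: n = 9.

9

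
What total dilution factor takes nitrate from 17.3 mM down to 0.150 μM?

Factor = C₀/C_target = 17.3 mM / 0.150 μM = 1.15 × 10⁵.

1.15 × 10⁵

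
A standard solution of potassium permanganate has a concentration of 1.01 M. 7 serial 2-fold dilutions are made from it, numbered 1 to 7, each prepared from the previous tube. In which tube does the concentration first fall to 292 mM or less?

Tube n has concentration 1.01 M / 2ⁿ.
Need 2ⁿ ≥ 1.01 M / 292 mM = 3.46, so n ≥ 1.79.
First such tube: n = 2.

tube 2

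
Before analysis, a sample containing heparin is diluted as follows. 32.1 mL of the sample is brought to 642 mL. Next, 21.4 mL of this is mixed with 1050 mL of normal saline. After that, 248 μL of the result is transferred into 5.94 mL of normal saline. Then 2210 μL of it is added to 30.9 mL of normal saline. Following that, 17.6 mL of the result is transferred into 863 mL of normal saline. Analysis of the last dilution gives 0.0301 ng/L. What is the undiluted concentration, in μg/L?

Overall dilution factor = 20 × 50.07 × 24.95 × 14.98 × 50.03 = 1.87 × 10⁷.
Original = 0.0301 ng/L × 1.87 × 10⁷ = 5.64 × 10⁵ ng/L = 564 μg/L.

564 μg/L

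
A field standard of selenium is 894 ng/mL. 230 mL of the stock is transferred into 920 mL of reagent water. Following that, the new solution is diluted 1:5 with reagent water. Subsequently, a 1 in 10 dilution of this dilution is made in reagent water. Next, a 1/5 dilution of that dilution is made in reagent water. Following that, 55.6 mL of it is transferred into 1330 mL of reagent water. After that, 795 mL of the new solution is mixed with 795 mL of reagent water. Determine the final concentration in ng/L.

14.3 ng/L

Overall dilution factor = 5 × 5 × 10 × 5 × 24.92 × 2 = 6.23 × 10⁴.
894 ng/mL / 6.23 × 10⁴ = 0.0143 ng/mL = 14.3 ng/L.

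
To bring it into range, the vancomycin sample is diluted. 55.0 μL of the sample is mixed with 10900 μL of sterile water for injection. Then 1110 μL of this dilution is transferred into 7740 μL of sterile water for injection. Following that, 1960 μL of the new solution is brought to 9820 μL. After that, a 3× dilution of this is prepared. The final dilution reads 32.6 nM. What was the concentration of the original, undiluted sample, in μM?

Overall dilution factor = 199.2 × 7.973 × 5.010 × 3 = 2.39 × 10⁴.
Original = 32.6 nM × 2.39 × 10⁴ = 7.78 × 10⁵ nM = 778 μM.

778 μM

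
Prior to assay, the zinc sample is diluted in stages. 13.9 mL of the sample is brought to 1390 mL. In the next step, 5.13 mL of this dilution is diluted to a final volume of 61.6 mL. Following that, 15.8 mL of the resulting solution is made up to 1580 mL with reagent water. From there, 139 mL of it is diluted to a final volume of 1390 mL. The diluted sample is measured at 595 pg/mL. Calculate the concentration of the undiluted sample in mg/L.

714 mg/L

Overall dilution factor = 100 × 12.01 × 100 × 10 = 1.20 × 10⁶.
Original = 595 pg/mL × 1.20 × 10⁶ = 7.14 × 10⁸ pg/mL = 714 mg/L.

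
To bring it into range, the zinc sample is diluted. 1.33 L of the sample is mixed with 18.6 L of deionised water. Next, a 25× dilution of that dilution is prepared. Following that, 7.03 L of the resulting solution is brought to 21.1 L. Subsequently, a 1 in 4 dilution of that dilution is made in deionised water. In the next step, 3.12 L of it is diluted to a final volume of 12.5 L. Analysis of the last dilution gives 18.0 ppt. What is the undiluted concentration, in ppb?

Overall dilution factor = 14.98 × 25 × 3.001 × 4 × 4.006 = 1.80 × 10⁴.
Original = 18.0 ppt × 1.80 × 10⁴ = 3.24 × 10⁵ ppt = 324 ppb.

324 ppb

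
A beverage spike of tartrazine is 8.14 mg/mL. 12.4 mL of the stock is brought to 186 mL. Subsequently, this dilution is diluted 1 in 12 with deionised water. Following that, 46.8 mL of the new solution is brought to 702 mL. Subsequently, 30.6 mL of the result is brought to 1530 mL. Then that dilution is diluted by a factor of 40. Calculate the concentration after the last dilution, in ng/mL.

1.51 ng/mL

Overall dilution factor = 15 × 12 × 15 × 50 × 40 = 5.40 × 10⁶.
8.14 mg/mL / 5.40 × 10⁶ = 1.51 × 10⁻⁶ mg/mL = 1.51 ng/mL.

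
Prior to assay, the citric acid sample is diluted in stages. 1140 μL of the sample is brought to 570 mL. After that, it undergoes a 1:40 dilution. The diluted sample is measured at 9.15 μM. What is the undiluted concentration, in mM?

183 mM

Overall dilution factor = 500 × 40 = 2.00 × 10⁴.
Original = 9.15 μM × 2.00 × 10⁴ = 1.83 × 10⁵ μM = 183 mM.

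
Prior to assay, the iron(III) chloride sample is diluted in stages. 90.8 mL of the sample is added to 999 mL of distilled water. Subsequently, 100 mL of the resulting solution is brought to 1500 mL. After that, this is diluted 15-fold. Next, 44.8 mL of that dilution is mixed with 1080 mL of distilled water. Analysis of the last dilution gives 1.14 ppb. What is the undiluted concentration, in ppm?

Overall dilution factor = 12.00 × 15 × 15 × 25.11 = 6.78 × 10⁴.
Original = 1.14 ppb × 6.78 × 10⁴ = 7.73 × 10⁴ ppb = 77.3 ppm.

77.3 ppm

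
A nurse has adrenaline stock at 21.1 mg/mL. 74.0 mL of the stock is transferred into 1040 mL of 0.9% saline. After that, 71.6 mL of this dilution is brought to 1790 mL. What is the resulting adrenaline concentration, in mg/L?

56.1 mg/L

Overall dilution factor = 15.05 × 25 = 376.
21.1 mg/mL / 376 = 0.0561 mg/mL = 56.1 mg/L.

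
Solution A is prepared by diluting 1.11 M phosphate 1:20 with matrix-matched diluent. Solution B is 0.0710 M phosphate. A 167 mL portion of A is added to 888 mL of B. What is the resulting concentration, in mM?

C_A = 1.11 M / 20 = 0.0555 M.
C_mix = (C_A·V_A + C_B·V_B)/(V_A + V_B) = (0.0555×167 + 0.0710×888) / 1055 = 0.0685 M = 68.5 mM.

68.5 mM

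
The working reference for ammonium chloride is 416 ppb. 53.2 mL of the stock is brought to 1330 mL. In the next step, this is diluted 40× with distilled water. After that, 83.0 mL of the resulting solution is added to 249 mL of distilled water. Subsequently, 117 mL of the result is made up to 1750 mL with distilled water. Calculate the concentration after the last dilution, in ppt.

6.95 ppt

Overall dilution factor = 25 × 40 × 4 × 14.96 = 5.98 × 10⁴.
416 ppb / 5.98 × 10⁴ = 6.95 × 10⁻³ ppb = 6.95 ppt.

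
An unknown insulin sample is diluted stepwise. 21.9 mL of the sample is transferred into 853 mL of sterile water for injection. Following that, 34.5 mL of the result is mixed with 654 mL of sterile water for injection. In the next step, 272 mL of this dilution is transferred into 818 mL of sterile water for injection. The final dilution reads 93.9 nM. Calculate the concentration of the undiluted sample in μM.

300 μM

Overall dilution factor = 39.95 × 19.96 × 4.007 = 3195.
Original = 93.9 nM × 3195 = 3.00 × 10⁵ nM = 300 μM.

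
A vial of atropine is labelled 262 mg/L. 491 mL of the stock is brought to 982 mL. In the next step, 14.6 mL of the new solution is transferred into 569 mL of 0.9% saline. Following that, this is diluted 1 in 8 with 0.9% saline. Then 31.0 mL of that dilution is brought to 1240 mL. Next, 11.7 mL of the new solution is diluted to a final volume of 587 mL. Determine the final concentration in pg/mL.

Overall dilution factor = 2 × 39.97 × 8 × 40 × 50.17 = 1.28 × 10⁶.
262 mg/L / 1.28 × 10⁶ = 2.04 × 10⁻⁴ mg/L = 204 pg/mL.

204 pg/mL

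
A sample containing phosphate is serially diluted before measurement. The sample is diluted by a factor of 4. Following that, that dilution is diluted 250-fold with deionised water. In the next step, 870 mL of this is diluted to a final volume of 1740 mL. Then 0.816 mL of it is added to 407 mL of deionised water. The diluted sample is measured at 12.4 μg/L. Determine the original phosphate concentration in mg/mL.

Overall dilution factor = 4 × 250 × 2 × 499.8 = 10.00 × 10⁵.
Original = 12.4 μg/L × 10.00 × 10⁵ = 1.24 × 10⁷ μg/L = 12.4 mg/mL.

12.4 mg/mL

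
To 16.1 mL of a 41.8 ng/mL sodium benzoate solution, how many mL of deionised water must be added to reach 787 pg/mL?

787 pg/mL = 0.787 ng/mL.
V₂ = C₁V₁/C₂ = 41.8 × 16.1 / 0.787 = 855 mL.
Diluent to add = V₂ − V₁ = 855 − 16.1 = 839 mL.

839 mL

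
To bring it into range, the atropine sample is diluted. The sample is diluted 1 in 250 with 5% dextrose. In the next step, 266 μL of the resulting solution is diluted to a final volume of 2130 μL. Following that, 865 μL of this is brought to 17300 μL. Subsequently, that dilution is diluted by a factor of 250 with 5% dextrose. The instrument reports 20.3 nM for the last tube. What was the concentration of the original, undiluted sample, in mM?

203 mM

Overall dilution factor = 250 × 8.008 × 20 × 250 = 1.00 × 10⁷.
Original = 20.3 nM × 1.00 × 10⁷ = 2.03 × 10⁸ nM = 203 mM.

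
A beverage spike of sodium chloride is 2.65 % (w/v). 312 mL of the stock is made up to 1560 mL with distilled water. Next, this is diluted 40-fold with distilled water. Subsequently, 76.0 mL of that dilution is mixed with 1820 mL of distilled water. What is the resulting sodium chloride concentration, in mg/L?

Overall dilution factor = 5 × 40 × 24.95 = 4989.
2.65 % (w/v) / 4989 = 5.31 × 10⁻⁴ % (w/v) = 5.31 mg/L.

5.31 mg/L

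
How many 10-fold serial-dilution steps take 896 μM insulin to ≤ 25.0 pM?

8

Need 10ⁿ ≥ 3.58 × 10⁷, so n ≥ log(3.58 × 10⁷)/log(10) = 7.55.
Minimum whole steps: n = 8.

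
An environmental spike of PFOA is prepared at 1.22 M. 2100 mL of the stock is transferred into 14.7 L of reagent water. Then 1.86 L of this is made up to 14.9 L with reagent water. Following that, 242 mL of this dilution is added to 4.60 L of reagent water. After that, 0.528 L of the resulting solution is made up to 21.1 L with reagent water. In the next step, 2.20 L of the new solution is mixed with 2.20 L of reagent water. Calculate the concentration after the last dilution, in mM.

0.0119 mM

Overall dilution factor = 8 × 8.011 × 20.01 × 39.96 × 2 = 1.02 × 10⁵.
1.22 M / 1.02 × 10⁵ = 1.19 × 10⁻⁵ M = 0.0119 mM.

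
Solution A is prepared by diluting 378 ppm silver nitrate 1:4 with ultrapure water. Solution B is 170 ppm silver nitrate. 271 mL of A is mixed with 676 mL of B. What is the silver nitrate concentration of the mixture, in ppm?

148 ppm

C_A = 378 ppm / 4 = 94.5 ppm.
C_mix = (C_A·V_A + C_B·V_B)/(V_A + V_B) = (94.5×271 + 170×676) / 947.0 = 148 ppm.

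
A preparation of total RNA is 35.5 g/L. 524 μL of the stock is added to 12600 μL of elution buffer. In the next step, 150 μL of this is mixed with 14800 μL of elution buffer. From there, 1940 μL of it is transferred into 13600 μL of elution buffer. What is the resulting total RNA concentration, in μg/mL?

Overall dilution factor = 25.05 × 99.67 × 8.010 = 2.00 × 10⁴.
35.5 g/L / 2.00 × 10⁴ = 1.78 × 10⁻³ g/L = 1.78 μg/mL.

1.78 μg/mL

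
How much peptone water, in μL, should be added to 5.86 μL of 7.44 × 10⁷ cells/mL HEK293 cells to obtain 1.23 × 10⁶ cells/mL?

V₂ = C₁V₁/C₂ = 7.44 × 10⁷ × 5.86 / 1.23 × 10⁶ = 354 μL.
Diluent to add = V₂ − V₁ = 354 − 5.86 = 349 μL.

349 μL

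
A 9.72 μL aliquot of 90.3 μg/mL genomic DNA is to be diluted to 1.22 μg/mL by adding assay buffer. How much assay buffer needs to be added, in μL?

710 μL

V₂ = C₁V₁/C₂ = 90.3 × 9.72 / 1.22 = 719 μL.
Diluent to add = V₂ − V₁ = 719 − 9.72 = 710 μL.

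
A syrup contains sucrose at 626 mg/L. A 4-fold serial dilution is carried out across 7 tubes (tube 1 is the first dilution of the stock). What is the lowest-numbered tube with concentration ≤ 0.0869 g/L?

Tube n has concentration 626 mg/L / 4ⁿ.
Need 4ⁿ ≥ 626 mg/L / 0.0869 g/L = 7.20, so n ≥ 1.42.
First such tube: n = 2.

tube 2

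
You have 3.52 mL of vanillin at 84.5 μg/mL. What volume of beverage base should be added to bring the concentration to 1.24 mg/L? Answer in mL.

236 mL

1.24 mg/L = 1.24 μg/mL.
V₂ = C₁V₁/C₂ = 84.5 × 3.52 / 1.24 = 240 mL.
Diluent to add = V₂ − V₁ = 240 − 3.52 = 236 mL.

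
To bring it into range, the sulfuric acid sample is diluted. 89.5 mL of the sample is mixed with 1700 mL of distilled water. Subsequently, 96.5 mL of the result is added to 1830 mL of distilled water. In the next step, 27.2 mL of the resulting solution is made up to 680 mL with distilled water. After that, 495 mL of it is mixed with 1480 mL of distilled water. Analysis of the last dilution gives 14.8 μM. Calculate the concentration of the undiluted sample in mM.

589 mM

Overall dilution factor = 19.99 × 19.96 × 25 × 3.990 = 3.98 × 10⁴.
Original = 14.8 μM × 3.98 × 10⁴ = 5.89 × 10⁵ μM = 589 mM.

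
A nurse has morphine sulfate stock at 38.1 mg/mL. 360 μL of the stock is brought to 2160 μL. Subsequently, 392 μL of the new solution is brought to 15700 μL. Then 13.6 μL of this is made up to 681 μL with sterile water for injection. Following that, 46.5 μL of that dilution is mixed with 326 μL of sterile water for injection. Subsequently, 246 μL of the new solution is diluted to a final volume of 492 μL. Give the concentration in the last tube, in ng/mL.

Overall dilution factor = 6 × 40.05 × 50.07 × 8.011 × 2 = 1.93 × 10⁵.
38.1 mg/mL / 1.93 × 10⁵ = 1.98 × 10⁻⁴ mg/mL = 198 ng/mL.

198 ng/mL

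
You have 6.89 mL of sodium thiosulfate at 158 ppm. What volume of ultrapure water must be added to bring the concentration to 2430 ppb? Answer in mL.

2430 ppb = 2.43 ppm.
V₂ = C₁V₁/C₂ = 158 × 6.89 / 2.43 = 448 mL.
Diluent to add = V₂ − V₁ = 448 − 6.89 = 441 mL.

441 mL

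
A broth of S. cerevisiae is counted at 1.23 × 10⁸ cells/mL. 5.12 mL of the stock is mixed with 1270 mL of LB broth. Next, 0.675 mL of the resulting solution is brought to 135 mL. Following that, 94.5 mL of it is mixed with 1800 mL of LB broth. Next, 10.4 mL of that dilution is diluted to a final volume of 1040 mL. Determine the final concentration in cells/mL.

Overall dilution factor = 249.0 × 200 × 20.05 × 100 = 9.99 × 10⁷.
1.23 × 10⁸ cells/mL / 9.99 × 10⁷ = 1.23 cells/mL.

1.23 cells/mL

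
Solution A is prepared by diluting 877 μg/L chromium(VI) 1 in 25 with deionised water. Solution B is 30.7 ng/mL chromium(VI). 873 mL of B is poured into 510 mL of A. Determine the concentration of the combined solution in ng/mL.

32.3 ng/mL

C_A = 877 μg/L / 25 = 35.1 μg/L.
C_B = 30.7 ng/mL = 30.7 μg/L.
C_mix = (C_A·V_A + C_B·V_B)/(V_A + V_B) = (35.1×510 + 30.7×873) / 1383 = 32.3 μg/L = 32.3 ng/mL.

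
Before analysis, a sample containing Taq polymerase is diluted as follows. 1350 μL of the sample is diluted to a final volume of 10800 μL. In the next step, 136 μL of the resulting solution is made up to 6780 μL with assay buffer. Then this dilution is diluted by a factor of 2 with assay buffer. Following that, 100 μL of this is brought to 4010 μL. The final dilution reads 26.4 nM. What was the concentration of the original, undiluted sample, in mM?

Overall dilution factor = 8 × 49.85 × 2 × 40.10 = 3.20 × 10⁴.
Original = 26.4 nM × 3.20 × 10⁴ = 8.44 × 10⁵ nM = 0.844 mM.

0.844 mM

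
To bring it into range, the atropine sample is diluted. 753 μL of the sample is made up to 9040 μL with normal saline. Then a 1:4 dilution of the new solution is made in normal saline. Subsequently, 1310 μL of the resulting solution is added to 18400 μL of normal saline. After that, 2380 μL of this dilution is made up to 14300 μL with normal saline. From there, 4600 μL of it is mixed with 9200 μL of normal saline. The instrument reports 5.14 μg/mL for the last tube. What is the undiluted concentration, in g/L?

66.9 g/L

Overall dilution factor = 12.01 × 4 × 15.05 × 6.008 × 3 = 1.30 × 10⁴.
Original = 5.14 μg/mL × 1.30 × 10⁴ = 6.69 × 10⁴ μg/mL = 66.9 g/L.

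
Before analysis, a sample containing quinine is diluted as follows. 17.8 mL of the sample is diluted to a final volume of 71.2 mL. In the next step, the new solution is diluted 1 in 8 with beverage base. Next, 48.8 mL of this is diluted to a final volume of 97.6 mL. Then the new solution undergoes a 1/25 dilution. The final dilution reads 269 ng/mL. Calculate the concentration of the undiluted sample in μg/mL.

Overall dilution factor = 4 × 8 × 2 × 25 = 1600.
Original = 269 ng/mL × 1600 = 4.30 × 10⁵ ng/mL = 430 μg/mL.

430 μg/mL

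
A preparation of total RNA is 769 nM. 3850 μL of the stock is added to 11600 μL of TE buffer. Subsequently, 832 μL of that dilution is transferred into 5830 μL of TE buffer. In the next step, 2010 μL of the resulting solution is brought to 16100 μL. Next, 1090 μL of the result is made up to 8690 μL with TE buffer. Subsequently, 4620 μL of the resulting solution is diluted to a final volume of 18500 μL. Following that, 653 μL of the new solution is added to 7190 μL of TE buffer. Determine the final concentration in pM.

7.79 pM

Overall dilution factor = 4.013 × 8.007 × 8.010 × 7.972 × 4.004 × 12.01 = 9.87 × 10⁴.
769 nM / 9.87 × 10⁴ = 7.79 × 10⁻³ nM = 7.79 pM.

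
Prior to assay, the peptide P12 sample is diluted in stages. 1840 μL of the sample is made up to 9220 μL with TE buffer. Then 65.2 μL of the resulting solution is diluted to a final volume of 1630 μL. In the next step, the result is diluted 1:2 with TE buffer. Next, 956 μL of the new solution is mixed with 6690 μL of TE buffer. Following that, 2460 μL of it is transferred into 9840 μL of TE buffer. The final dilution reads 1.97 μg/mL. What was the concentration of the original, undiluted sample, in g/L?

Overall dilution factor = 5.011 × 25 × 2 × 7.998 × 5 = 1.00 × 10⁴.
Original = 1.97 μg/mL × 1.00 × 10⁴ = 1.97 × 10⁴ μg/mL = 19.7 g/L.

19.7 g/L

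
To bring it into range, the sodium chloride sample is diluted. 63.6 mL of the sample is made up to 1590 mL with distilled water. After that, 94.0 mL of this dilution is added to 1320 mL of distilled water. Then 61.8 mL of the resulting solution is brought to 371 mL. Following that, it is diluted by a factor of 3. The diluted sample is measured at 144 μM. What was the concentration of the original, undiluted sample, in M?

Overall dilution factor = 25 × 15.04 × 6.003 × 3 = 6773.
Original = 144 μM × 6773 = 9.75 × 10⁵ μM = 0.975 M.

0.975 M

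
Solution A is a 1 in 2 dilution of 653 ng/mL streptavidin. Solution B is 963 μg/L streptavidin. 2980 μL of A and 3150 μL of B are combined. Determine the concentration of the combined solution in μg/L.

654 μg/L

C_A = 653 ng/mL / 2 = 326 ng/mL.
C_B = 963 μg/L = 963 ng/mL.
C_mix = (C_A·V_A + C_B·V_B)/(V_A + V_B) = (326×2980 + 963×3150) / 6130 = 654 ng/mL = 654 μg/L.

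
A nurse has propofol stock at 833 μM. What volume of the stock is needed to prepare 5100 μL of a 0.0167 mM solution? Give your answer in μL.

0.0167 mM = 16.7 μM.
V₁ = C₂V₂/C₁ = 16.7 × 5100 / 833 = 102 μL.

102 μL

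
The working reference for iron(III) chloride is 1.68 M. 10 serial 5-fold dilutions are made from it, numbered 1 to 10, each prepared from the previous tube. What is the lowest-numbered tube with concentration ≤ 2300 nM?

tube 9

Tube n has concentration 1.68 M / 5ⁿ.
Need 5ⁿ ≥ 1.68 M / 2300 nM = 7.30 × 10⁵, so n ≥ 8.39.
First such tube: n = 9.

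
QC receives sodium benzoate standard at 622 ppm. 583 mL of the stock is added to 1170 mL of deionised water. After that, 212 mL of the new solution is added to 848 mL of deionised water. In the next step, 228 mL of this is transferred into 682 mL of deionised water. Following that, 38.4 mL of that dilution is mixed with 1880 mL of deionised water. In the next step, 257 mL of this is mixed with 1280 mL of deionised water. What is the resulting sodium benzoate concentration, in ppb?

34.7 ppb

Overall dilution factor = 3.007 × 5 × 3.991 × 49.96 × 5.981 = 1.79 × 10⁴.
622 ppm / 1.79 × 10⁴ = 0.0347 ppm = 34.7 ppb.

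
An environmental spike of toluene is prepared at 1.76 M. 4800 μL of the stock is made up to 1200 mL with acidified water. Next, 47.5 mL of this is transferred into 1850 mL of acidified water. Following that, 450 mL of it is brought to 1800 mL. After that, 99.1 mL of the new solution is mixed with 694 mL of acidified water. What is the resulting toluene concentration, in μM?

5.51 μM

Overall dilution factor = 250 × 39.95 × 4 × 8.003 = 3.20 × 10⁵.
1.76 M / 3.20 × 10⁵ = 5.51 × 10⁻⁶ M = 5.51 μM.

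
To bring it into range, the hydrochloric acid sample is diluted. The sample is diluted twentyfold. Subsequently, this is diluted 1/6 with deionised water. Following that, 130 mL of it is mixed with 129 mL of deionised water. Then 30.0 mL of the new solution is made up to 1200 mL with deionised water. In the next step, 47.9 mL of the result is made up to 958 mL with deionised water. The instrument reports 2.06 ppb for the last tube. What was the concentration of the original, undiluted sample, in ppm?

394 ppm

Overall dilution factor = 20 × 6 × 1.992 × 40 × 20 = 1.91 × 10⁵.
Original = 2.06 ppb × 1.91 × 10⁵ = 3.94 × 10⁵ ppb = 394 ppm.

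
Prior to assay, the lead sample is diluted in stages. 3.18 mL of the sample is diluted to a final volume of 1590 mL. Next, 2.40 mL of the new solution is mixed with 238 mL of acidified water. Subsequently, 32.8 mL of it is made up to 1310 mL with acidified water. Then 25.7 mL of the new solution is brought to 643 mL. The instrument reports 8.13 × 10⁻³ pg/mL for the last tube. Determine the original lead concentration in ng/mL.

Overall dilution factor = 500 × 100.2 × 39.94 × 25.02 = 5.00 × 10⁷.
Original = 8.13 × 10⁻³ pg/mL × 5.00 × 10⁷ = 4.07 × 10⁵ pg/mL = 407 ng/mL.

407 ng/mL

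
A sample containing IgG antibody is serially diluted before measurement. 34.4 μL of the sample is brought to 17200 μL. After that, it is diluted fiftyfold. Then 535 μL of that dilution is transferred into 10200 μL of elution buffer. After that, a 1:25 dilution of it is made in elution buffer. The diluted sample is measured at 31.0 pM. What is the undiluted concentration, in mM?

Overall dilution factor = 500 × 50 × 20.07 × 25 = 1.25 × 10⁷.
Original = 31.0 pM × 1.25 × 10⁷ = 3.89 × 10⁸ pM = 0.389 mM.

0.389 mM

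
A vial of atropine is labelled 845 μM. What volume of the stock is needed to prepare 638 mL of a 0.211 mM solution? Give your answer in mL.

159 mL

0.211 mM = 211 μM.
V₁ = C₂V₂/C₁ = 211 × 638 / 845 = 159 mL.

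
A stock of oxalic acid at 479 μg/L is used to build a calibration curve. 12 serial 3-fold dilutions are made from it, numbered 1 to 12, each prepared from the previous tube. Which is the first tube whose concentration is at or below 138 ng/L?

tube 8

Tube n has concentration 479 μg/L / 3ⁿ.
Need 3ⁿ ≥ 479 μg/L / 138 ng/L = 3471, so n ≥ 7.42.
First such tube: n = 8.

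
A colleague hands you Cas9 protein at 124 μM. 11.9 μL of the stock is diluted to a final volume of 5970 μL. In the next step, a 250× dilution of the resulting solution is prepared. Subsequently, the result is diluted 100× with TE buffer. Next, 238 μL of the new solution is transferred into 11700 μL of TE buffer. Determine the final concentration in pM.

0.197 pM

Overall dilution factor = 501.7 × 250 × 100 × 50.16 = 6.29 × 10⁸.
124 μM / 6.29 × 10⁸ = 1.97 × 10⁻⁷ μM = 0.197 pM.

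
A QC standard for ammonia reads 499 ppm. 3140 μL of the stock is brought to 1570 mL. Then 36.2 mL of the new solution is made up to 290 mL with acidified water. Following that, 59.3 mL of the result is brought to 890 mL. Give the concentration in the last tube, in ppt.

8300 ppt

Overall dilution factor = 500 × 8.011 × 15.01 = 6.01 × 10⁴.
499 ppm / 6.01 × 10⁴ = 8.30 × 10⁻³ ppm = 8300 ppt.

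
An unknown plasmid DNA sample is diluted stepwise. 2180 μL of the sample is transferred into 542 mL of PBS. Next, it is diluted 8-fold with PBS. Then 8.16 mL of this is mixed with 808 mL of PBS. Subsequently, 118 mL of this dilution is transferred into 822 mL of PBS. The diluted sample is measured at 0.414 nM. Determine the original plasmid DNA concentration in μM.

Overall dilution factor = 249.6 × 8 × 100.0 × 7.966 = 1.59 × 10⁶.
Original = 0.414 nM × 1.59 × 10⁶ = 6.59 × 10⁵ nM = 659 μM.

659 μM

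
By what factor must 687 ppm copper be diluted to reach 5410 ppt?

Factor = C₀/C_target = 687 ppm / 5410 ppt = 1.27 × 10⁵.

1.27 × 10⁵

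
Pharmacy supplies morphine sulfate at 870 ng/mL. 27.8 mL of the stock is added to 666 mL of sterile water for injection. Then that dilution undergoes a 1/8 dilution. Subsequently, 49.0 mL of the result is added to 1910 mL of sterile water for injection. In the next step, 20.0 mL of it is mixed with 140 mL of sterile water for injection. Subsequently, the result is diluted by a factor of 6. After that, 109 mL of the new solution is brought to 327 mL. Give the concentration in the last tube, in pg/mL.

Overall dilution factor = 24.96 × 8 × 39.98 × 8 × 6 × 3 = 1.15 × 10⁶.
870 ng/mL / 1.15 × 10⁶ = 7.57 × 10⁻⁴ ng/mL = 0.757 pg/mL.

0.757 pg/mL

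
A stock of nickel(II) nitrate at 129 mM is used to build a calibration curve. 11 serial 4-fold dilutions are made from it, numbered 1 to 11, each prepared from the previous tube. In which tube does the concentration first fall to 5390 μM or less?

tube 3

Tube n has concentration 129 mM / 4ⁿ.
Need 4ⁿ ≥ 129 mM / 5390 μM = 23.9, so n ≥ 2.29.
First such tube: n = 3.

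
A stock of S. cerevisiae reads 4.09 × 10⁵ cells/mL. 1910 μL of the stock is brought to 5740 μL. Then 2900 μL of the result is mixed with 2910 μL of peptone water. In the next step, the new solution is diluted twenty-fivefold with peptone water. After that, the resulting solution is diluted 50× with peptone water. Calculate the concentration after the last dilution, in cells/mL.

54.3 cells/mL

Overall dilution factor = 3.005 × 2.003 × 25 × 50 = 7526.
4.09 × 10⁵ cells/mL / 7526 = 54.3 cells/mL.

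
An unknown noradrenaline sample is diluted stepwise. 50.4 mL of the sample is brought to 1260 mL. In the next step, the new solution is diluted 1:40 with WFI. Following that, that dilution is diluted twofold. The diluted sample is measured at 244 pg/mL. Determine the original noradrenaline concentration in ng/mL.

488 ng/mL

Overall dilution factor = 25 × 40 × 2 = 2000.
Original = 244 pg/mL × 2000 = 4.88 × 10⁵ pg/mL = 488 ng/mL.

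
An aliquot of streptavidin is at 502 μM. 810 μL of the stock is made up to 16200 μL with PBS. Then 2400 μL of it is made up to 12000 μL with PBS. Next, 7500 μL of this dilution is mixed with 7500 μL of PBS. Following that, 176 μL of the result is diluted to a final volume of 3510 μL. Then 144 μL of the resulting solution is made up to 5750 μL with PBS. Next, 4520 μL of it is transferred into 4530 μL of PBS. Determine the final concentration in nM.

Overall dilution factor = 20 × 5 × 2 × 19.94 × 39.93 × 2.002 = 3.19 × 10⁵.
502 μM / 3.19 × 10⁵ = 1.57 × 10⁻³ μM = 1.57 nM.

1.57 nM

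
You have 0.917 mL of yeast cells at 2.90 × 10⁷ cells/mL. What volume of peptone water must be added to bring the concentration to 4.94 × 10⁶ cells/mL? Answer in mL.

4.47 mL

V₂ = C₁V₁/C₂ = 2.90 × 10⁷ × 0.917 / 4.94 × 10⁶ = 5.38 mL.
Diluent to add = V₂ − V₁ = 5.38 − 0.917 = 4.47 mL.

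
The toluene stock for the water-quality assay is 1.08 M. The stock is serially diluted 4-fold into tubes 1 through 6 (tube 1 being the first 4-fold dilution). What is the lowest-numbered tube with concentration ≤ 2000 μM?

Tube n has concentration 1.08 M / 4ⁿ.
Need 4ⁿ ≥ 1.08 M / 2000 μM = 540, so n ≥ 4.54.
First such tube: n = 5.

tube 5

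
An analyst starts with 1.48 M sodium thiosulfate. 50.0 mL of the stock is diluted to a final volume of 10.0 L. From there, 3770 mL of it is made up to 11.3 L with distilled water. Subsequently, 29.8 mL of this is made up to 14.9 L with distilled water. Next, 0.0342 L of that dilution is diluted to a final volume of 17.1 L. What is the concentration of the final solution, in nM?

9.88 nM

Overall dilution factor = 200 × 2.997 × 500 × 500 = 1.50 × 10⁸.
1.48 M / 1.50 × 10⁸ = 9.88 × 10⁻⁹ M = 9.88 nM.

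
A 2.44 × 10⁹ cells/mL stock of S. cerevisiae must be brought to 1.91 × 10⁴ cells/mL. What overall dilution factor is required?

Factor = C₀/C_target = 2.44 × 10⁹ cells/mL / 1.91 × 10⁴ cells/mL = 1.28 × 10⁵.

1.28 × 10⁵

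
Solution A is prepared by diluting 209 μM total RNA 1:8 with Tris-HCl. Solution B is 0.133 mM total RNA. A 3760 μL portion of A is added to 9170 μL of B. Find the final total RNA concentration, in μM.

102 μM

C_A = 209 μM / 8 = 26.1 μM.
C_B = 0.133 mM = 133 μM.
C_mix = (C_A·V_A + C_B·V_B)/(V_A + V_B) = (26.1×3760 + 133×9170) / 12930 = 102 μM.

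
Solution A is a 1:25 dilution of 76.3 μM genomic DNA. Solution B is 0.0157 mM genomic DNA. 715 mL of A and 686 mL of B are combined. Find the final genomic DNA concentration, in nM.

9250 nM

C_A = 76.3 μM / 25 = 3.05 μM.
C_B = 0.0157 mM = 15.7 μM.
C_mix = (C_A·V_A + C_B·V_B)/(V_A + V_B) = (3.05×715 + 15.7×686) / 1401 = 9.25 μM = 9250 nM.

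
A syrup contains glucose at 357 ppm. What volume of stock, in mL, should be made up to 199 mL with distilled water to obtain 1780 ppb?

0.992 mL

1780 ppb = 1.78 ppm.
V₁ = C₂V₂/C₁ = 1.78 × 199 / 357 = 0.992 mL.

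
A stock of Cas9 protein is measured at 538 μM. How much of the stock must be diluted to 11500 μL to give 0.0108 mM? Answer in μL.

0.0108 mM = 10.8 μM.
V₁ = C₂V₂/C₁ = 10.8 × 11500 / 538 = 231 μL.

231 μL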